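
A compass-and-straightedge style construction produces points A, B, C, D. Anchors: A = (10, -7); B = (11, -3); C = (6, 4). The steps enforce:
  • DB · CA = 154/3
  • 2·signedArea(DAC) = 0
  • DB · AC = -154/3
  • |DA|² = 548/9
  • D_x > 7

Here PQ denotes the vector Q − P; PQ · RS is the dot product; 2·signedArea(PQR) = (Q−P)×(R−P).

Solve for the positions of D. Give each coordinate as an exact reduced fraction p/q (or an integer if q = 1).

D = (22/3, 1/3)

1. D_x = 22/3  [2·signedArea(DAC) = 0 ∩ DB · AC = -154/3]
2. D_y = 1/3  [2·signedArea(DAC) = 0 ∩ DB · AC = -154/3]
   → D = (22/3, 1/3)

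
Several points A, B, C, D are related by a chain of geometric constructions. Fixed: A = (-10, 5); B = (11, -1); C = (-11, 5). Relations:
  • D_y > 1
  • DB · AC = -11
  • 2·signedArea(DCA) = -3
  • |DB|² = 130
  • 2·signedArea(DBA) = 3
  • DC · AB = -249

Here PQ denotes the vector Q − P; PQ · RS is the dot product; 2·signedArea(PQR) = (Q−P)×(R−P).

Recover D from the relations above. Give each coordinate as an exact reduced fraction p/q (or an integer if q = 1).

D = (0, 2)

1. D_x = 0  [2·signedArea(DBA) = 3 ∩ 2·signedArea(DCA) = -3]
2. D_y = 2  [2·signedArea(DBA) = 3 ∩ 2·signedArea(DCA) = -3]
   → D = (0, 2)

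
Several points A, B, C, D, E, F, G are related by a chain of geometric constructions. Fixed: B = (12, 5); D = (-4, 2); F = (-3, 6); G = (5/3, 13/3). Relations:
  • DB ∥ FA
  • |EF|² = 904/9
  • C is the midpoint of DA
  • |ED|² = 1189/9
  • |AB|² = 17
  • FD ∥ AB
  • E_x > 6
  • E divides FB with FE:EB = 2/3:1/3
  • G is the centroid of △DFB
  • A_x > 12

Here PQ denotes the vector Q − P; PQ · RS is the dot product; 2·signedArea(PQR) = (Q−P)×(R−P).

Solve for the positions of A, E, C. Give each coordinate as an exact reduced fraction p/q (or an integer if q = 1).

1. A_x = 13  [FD ∥ AB ∩ DB ∥ FA]
2. A_y = 9  [FD ∥ AB ∩ DB ∥ FA]
   → A = (13, 9)
3. E_x = 7  [E divides FB with FE:EB = 2/3:1/3]
4. E_y = 16/3  [E divides FB with FE:EB = 2/3:1/3]
   → E = (7, 16/3)
5. C_x = 9/2  [C is the midpoint of DA]
6. C_y = 11/2  [C is the midpoint of DA]
   → C = (9/2, 11/2)

A = (13, 9)
C = (9/2, 11/2)
E = (7, 16/3)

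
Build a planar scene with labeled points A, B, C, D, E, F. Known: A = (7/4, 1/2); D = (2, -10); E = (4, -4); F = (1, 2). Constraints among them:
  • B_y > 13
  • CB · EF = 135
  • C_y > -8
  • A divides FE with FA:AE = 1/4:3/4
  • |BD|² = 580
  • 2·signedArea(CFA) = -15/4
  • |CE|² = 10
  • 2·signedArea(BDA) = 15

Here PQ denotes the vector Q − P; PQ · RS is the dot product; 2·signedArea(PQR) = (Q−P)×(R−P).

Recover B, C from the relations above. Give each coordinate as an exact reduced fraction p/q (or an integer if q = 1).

1. B_x = 0  [line -21/2·x + -1/4·y + 7/2 = 0 ∩ |BD|² = 580]
2. B_y = 14  [line -21/2·x + -1/4·y + 7/2 = 0 ∩ |BD|² = 580]
   → B = (0, 14)
3. C_x = 3  [CB · EF = 135 ∩ 2·signedArea(CFA) = -15/4]
4. C_y = -7  [CB · EF = 135 ∩ 2·signedArea(CFA) = -15/4]
   → C = (3, -7)

B = (0, 14)
C = (3, -7)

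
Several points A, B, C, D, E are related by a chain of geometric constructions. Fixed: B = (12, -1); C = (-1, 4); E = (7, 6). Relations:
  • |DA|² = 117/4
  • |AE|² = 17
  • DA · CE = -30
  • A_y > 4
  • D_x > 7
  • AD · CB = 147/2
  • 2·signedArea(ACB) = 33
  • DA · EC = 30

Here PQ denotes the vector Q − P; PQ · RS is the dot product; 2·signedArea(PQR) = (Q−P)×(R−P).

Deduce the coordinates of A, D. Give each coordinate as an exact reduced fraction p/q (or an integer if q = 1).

1. A_x = 3  [line 5·x + 13·y + -80 = 0 ∩ |AE|² = 17]
2. A_y = 5  [line 5·x + 13·y + -80 = 0 ∩ |AE|² = 17]
   → A = (3, 5)
3. D_x = 15/2  [DA · CE = -30 ∩ AD · CB = 147/2]
4. D_y = 2  [DA · CE = -30 ∩ AD · CB = 147/2]
   → D = (15/2, 2)

A = (3, 5)
D = (15/2, 2)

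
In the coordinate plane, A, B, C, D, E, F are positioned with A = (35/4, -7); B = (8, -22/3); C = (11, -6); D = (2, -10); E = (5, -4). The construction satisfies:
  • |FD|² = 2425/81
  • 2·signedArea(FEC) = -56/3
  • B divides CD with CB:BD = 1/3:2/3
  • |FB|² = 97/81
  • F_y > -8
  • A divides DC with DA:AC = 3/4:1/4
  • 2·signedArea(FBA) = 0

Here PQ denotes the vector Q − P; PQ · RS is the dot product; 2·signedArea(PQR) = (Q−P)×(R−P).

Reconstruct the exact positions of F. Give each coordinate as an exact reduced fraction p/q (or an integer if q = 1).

F = (7, -70/9)

1. F_x = 7  [2·signedArea(FBA) = 0 ∩ 2·signedArea(FEC) = -56/3]
2. F_y = -70/9  [2·signedArea(FBA) = 0 ∩ 2·signedArea(FEC) = -56/3]
   → F = (7, -70/9)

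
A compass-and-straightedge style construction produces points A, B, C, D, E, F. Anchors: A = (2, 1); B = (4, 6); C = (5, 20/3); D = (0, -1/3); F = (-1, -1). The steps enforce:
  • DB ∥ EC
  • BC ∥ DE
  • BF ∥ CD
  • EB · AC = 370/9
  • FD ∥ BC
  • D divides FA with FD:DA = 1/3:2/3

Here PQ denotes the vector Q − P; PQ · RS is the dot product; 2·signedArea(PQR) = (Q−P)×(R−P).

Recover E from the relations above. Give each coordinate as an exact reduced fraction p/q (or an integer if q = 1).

1. E_x = 1  [DB ∥ EC ∩ BC ∥ DE]
2. E_y = 1/3  [DB ∥ EC ∩ BC ∥ DE]
   → E = (1, 1/3)

E = (1, 1/3)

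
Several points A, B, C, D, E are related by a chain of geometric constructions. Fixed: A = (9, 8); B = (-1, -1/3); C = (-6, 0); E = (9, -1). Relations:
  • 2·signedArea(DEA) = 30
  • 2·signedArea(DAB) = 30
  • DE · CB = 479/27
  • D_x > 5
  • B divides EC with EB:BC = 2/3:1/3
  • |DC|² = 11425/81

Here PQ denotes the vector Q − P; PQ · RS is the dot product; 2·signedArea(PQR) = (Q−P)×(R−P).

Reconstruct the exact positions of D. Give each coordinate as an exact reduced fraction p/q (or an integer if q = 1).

1. D_x = 17/3  [2·signedArea(DAB) = 30 ∩ 2·signedArea(DEA) = 30]
2. D_y = 20/9  [2·signedArea(DAB) = 30 ∩ 2·signedArea(DEA) = 30]
   → D = (17/3, 20/9)

D = (17/3, 20/9)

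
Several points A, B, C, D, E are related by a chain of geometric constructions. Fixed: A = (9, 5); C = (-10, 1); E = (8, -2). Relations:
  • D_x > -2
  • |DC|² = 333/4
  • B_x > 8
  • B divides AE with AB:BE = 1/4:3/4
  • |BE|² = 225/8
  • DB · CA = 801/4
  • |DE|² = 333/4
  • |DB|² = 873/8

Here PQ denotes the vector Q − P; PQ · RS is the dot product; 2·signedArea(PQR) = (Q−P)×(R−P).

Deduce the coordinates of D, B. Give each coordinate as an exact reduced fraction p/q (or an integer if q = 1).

1. B_x = 35/4  [B divides AE with AB:BE = 1/4:3/4]
2. B_y = 13/4  [B divides AE with AB:BE = 1/4:3/4]
   → B = (35/4, 13/4)
3. D_x = -1  [line -19·x + -4·y + -21 = 0 ∩ |DC|² = 333/4]
4. D_y = -1/2  [line -19·x + -4·y + -21 = 0 ∩ |DC|² = 333/4]
   → D = (-1, -1/2)

B = (35/4, 13/4)
D = (-1, -1/2)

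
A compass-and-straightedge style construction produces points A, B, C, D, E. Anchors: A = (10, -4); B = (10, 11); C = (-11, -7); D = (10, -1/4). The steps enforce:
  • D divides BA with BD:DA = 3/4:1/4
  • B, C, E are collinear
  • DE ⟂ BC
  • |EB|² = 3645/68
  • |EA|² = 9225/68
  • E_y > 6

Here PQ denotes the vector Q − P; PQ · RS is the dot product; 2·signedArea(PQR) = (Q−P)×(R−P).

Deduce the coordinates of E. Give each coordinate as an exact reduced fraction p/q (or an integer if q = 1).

E = (151/34, 106/17)

1. E_x = 151/34  [B, C, E are collinear ∩ DE ⟂ BC]
2. E_y = 106/17  [B, C, E are collinear ∩ DE ⟂ BC]
   → E = (151/34, 106/17)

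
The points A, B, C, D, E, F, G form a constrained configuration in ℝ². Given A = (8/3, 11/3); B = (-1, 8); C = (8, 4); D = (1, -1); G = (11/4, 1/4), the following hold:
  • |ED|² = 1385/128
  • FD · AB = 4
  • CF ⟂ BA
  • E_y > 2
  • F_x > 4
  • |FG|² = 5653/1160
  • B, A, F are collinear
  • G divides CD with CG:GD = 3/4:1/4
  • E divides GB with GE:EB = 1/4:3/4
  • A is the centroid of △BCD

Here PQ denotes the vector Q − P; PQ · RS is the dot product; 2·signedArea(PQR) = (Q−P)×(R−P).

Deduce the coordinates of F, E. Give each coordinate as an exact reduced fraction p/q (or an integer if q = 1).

E = (29/16, 35/16)
F = (1371/290, 357/290)

1. F_x = 1371/290  [B, A, F are collinear ∩ CF ⟂ BA]
2. F_y = 357/290  [B, A, F are collinear ∩ CF ⟂ BA]
   → F = (1371/290, 357/290)
3. E_x = 29/16  [E divides GB with GE:EB = 1/4:3/4]
4. E_y = 35/16  [E divides GB with GE:EB = 1/4:3/4]
   → E = (29/16, 35/16)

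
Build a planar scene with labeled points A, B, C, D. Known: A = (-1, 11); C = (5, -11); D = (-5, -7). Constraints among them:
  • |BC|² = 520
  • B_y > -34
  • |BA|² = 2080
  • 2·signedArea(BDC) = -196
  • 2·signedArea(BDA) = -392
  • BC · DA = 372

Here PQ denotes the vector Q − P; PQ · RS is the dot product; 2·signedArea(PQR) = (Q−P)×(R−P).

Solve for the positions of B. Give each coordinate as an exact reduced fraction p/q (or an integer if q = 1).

1. B_x = 11  [2·signedArea(BDA) = -392 ∩ 2·signedArea(BDC) = -196]
2. B_y = -33  [2·signedArea(BDA) = -392 ∩ 2·signedArea(BDC) = -196]
   → B = (11, -33)

B = (11, -33)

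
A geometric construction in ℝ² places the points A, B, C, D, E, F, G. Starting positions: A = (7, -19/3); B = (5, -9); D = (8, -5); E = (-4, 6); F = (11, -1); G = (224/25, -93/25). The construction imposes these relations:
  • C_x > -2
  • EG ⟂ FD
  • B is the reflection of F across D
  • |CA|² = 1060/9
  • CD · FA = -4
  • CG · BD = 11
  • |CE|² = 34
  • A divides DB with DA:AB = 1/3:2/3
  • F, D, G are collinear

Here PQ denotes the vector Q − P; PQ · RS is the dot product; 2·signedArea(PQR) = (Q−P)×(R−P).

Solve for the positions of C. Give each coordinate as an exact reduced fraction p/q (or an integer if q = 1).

1. C_x = -1  [line -3·x + -4·y + 1 = 0 ∩ |CE|² = 34]
2. C_y = 1  [line -3·x + -4·y + 1 = 0 ∩ |CE|² = 34]
   → C = (-1, 1)

C = (-1, 1)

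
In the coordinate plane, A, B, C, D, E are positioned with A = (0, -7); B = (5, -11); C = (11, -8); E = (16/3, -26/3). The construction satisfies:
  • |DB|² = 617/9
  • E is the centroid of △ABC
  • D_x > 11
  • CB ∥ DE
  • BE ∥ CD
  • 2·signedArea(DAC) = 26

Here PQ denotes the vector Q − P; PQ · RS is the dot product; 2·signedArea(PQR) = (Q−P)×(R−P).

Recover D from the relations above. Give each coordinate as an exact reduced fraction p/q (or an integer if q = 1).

1. D_x = 34/3  [CB ∥ DE ∩ BE ∥ CD]
2. D_y = -17/3  [CB ∥ DE ∩ BE ∥ CD]
   → D = (34/3, -17/3)

D = (34/3, -17/3)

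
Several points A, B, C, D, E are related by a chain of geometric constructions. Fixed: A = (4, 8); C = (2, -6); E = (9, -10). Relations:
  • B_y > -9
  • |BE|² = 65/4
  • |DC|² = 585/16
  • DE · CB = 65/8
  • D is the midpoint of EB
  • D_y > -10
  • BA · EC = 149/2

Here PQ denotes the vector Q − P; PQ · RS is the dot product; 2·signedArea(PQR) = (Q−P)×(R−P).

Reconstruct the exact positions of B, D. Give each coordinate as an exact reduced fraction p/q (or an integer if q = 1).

1. B_x = 11/2  [line 7·x + -4·y + -141/2 = 0 ∩ |BE|² = 65/4]
2. B_y = -8  [line 7·x + -4·y + -141/2 = 0 ∩ |BE|² = 65/4]
   → B = (11/2, -8)
3. D_x = 29/4  [D is the midpoint of EB]
4. D_y = -9  [D is the midpoint of EB]
   → D = (29/4, -9)

B = (11/2, -8)
D = (29/4, -9)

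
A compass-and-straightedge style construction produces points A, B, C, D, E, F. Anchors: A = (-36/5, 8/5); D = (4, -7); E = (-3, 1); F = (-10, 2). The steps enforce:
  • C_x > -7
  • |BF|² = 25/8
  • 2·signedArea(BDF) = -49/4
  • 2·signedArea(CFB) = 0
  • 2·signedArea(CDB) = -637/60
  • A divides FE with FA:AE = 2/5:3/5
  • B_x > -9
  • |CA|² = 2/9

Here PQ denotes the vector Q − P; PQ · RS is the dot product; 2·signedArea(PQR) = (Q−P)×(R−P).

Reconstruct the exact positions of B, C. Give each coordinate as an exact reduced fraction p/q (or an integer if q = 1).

1. B_x = -33/4  [line -9·x + -14·y + -199/4 = 0 ∩ |BF|² = 25/8]
2. B_y = 7/4  [line -9·x + -14·y + -199/4 = 0 ∩ |BF|² = 25/8]
   → B = (-33/4, 7/4)
3. C_x = -101/15  [2·signedArea(CFB) = 0 ∩ 2·signedArea(CDB) = -637/60]
4. C_y = 23/15  [2·signedArea(CFB) = 0 ∩ 2·signedArea(CDB) = -637/60]
   → C = (-101/15, 23/15)

B = (-33/4, 7/4)
C = (-101/15, 23/15)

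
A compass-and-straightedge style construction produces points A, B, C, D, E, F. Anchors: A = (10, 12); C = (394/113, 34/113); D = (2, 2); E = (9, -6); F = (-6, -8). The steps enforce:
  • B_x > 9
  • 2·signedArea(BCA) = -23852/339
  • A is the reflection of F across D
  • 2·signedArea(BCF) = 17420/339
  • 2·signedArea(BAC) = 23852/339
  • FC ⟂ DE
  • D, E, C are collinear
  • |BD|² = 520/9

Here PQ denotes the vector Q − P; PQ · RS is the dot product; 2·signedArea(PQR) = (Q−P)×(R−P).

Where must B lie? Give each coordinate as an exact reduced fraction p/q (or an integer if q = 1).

1. B_x = 28/3  [2·signedArea(BCF) = 17420/339 ∩ 2·signedArea(BCA) = -23852/339]
2. B_y = 0  [2·signedArea(BCF) = 17420/339 ∩ 2·signedArea(BCA) = -23852/339]
   → B = (28/3, 0)

B = (28/3, 0)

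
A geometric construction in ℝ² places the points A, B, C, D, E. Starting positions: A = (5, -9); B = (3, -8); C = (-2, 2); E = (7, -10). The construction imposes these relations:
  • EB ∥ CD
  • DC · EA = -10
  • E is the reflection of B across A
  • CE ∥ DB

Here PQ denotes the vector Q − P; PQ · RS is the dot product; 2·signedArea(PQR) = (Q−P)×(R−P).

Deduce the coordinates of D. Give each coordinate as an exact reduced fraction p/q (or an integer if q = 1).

1. D_x = -6  [CE ∥ DB ∩ EB ∥ CD]
2. D_y = 4  [CE ∥ DB ∩ EB ∥ CD]
   → D = (-6, 4)

D = (-6, 4)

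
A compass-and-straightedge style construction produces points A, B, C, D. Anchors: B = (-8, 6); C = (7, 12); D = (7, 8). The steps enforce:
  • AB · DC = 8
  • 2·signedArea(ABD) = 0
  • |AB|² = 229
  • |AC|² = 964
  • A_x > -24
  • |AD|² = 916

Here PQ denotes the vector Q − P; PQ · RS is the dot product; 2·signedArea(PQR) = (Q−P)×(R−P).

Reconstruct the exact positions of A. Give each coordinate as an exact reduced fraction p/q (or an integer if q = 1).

1. A_x = -23  [2·signedArea(ABD) = 0 ∩ AB · DC = 8]
2. A_y = 4  [2·signedArea(ABD) = 0 ∩ AB · DC = 8]
   → A = (-23, 4)

A = (-23, 4)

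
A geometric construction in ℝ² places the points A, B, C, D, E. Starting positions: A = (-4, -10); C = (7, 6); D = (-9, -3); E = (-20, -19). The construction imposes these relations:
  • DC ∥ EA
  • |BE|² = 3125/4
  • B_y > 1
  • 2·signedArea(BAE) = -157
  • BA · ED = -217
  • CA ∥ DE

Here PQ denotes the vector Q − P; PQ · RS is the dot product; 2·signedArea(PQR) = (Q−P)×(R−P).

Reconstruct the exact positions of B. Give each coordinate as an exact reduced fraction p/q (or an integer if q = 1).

1. B_x = -1  [2·signedArea(BAE) = -157 ∩ BA · ED = -217]
2. B_y = 3/2  [2·signedArea(BAE) = -157 ∩ BA · ED = -217]
   → B = (-1, 3/2)

B = (-1, 3/2)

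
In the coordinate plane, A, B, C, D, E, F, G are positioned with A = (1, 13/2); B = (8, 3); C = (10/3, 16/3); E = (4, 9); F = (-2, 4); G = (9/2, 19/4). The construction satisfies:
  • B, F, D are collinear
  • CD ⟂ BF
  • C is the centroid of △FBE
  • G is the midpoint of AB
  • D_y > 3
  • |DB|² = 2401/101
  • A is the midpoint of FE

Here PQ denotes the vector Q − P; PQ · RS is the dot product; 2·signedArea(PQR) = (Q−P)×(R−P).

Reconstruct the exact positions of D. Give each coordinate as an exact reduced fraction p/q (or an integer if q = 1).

1. D_x = 318/101  [B, F, D are collinear ∩ CD ⟂ BF]
2. D_y = 352/101  [B, F, D are collinear ∩ CD ⟂ BF]
   → D = (318/101, 352/101)

D = (318/101, 352/101)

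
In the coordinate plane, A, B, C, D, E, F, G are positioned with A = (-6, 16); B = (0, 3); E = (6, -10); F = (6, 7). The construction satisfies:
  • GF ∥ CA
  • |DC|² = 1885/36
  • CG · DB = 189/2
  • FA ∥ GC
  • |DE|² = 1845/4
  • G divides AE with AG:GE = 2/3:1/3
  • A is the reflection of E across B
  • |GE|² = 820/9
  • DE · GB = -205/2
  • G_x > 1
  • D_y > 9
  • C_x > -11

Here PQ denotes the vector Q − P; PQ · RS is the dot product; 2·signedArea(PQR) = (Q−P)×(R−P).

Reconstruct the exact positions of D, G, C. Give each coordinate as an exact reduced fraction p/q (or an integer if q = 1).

1. G_x = 2  [G divides AE with AG:GE = 2/3:1/3]
2. G_y = -4/3  [G divides AE with AG:GE = 2/3:1/3]
   → G = (2, -4/3)
3. C_x = -10  [GF ∥ CA ∩ FA ∥ GC]
4. C_y = 23/3  [GF ∥ CA ∩ FA ∥ GC]
   → C = (-10, 23/3)
5. D_x = -3  [DE · GB = -205/2 ∩ CG · DB = 189/2]
6. D_y = 19/2  [DE · GB = -205/2 ∩ CG · DB = 189/2]
   → D = (-3, 19/2)

C = (-10, 23/3)
D = (-3, 19/2)
G = (2, -4/3)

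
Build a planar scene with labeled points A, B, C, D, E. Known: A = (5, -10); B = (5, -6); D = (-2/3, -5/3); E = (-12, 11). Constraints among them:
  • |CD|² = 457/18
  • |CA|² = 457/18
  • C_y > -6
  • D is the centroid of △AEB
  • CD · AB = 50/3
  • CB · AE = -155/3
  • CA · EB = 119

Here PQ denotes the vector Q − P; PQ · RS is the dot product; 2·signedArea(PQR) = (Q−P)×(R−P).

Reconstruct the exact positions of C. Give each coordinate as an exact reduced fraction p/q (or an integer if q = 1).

C = (13/6, -35/6)

1. C_x = 13/6  [CD · AB = 50/3 ∩ CA · EB = 119]
2. C_y = -35/6  [CD · AB = 50/3 ∩ CA · EB = 119]
   → C = (13/6, -35/6)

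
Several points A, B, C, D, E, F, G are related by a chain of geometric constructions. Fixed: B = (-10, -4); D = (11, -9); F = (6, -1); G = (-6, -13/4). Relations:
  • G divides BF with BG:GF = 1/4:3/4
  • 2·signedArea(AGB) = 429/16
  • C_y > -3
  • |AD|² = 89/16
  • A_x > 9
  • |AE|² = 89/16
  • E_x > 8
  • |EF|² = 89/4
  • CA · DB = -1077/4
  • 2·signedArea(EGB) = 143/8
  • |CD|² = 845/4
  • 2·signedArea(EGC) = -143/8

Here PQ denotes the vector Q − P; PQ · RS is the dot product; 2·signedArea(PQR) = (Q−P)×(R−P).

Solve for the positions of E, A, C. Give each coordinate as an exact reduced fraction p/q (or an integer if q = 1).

1. E_x = 17/2  [line 3/4·x + -4·y + -211/8 = 0 ∩ |EF|² = 89/4]
2. E_y = -5  [line 3/4·x + -4·y + -211/8 = 0 ∩ |EF|² = 89/4]
   → E = (17/2, -5)
3. A_x = 39/4  [line 3/4·x + -4·y + -565/16 = 0 ∩ |AE|² = 89/16]
4. A_y = -7  [line 3/4·x + -4·y + -565/16 = 0 ∩ |AE|² = 89/16]
   → A = (39/4, -7)
5. C_x = -2  [2·signedArea(EGC) = -143/8 ∩ CA · DB = -1077/4]
6. C_y = -5/2  [2·signedArea(EGC) = -143/8 ∩ CA · DB = -1077/4]
   → C = (-2, -5/2)

A = (39/4, -7)
C = (-2, -5/2)
E = (17/2, -5)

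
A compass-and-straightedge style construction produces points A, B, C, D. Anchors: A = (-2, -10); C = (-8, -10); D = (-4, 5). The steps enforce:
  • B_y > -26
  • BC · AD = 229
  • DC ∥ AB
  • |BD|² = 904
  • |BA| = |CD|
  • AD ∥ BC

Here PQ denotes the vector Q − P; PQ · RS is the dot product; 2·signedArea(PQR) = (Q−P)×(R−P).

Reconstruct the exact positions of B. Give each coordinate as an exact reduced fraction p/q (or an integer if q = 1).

1. B_x = -6  [AD ∥ BC ∩ DC ∥ AB]
2. B_y = -25  [AD ∥ BC ∩ DC ∥ AB]
   → B = (-6, -25)

B = (-6, -25)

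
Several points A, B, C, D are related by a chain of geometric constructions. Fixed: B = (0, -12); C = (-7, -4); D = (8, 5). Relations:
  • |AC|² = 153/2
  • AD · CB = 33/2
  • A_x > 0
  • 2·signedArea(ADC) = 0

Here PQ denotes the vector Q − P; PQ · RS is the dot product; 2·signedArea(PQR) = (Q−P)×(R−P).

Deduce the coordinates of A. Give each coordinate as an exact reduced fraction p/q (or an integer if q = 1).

A = (1/2, 1/2)

1. A_x = 1/2  [2·signedArea(ADC) = 0 ∩ AD · CB = 33/2]
2. A_y = 1/2  [2·signedArea(ADC) = 0 ∩ AD · CB = 33/2]
   → A = (1/2, 1/2)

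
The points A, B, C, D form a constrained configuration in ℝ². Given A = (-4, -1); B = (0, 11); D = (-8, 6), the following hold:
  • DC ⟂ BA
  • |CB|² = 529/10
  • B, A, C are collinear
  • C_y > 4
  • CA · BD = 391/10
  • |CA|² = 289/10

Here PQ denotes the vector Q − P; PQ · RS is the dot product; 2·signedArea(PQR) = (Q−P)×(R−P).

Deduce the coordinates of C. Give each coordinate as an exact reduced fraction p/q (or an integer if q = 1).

1. C_x = -23/10  [B, A, C are collinear ∩ DC ⟂ BA]
2. C_y = 41/10  [B, A, C are collinear ∩ DC ⟂ BA]
   → C = (-23/10, 41/10)

C = (-23/10, 41/10)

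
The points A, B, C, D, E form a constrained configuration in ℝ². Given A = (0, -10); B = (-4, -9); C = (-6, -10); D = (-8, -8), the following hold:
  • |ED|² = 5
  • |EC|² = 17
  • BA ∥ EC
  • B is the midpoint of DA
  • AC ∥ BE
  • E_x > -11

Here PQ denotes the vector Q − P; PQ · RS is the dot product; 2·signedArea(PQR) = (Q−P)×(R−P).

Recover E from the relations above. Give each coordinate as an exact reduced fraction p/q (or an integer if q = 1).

E = (-10, -9)

1. E_x = -10  [BA ∥ EC ∩ AC ∥ BE]
2. E_y = -9  [BA ∥ EC ∩ AC ∥ BE]
   → E = (-10, -9)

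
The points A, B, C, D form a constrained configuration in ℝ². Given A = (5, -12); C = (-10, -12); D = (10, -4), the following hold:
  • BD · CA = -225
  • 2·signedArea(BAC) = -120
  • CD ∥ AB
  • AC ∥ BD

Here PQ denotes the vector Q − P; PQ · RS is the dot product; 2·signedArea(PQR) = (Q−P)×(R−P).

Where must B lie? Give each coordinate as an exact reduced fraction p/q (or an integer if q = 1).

B = (25, -4)

1. B_x = 25  [AC ∥ BD ∩ CD ∥ AB]
2. B_y = -4  [AC ∥ BD ∩ CD ∥ AB]
   → B = (25, -4)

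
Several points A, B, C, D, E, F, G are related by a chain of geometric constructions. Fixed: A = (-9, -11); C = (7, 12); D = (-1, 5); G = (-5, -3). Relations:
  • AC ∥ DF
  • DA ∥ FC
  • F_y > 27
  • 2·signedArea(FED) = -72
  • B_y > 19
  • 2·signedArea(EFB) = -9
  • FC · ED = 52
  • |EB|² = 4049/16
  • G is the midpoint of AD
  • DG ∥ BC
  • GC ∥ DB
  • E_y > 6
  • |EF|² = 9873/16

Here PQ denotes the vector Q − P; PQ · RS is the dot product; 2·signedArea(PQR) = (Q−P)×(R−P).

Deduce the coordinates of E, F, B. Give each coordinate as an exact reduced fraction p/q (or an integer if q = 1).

B = (11, 20)
E = (3, 25/4)
F = (15, 28)

1. F_x = 15  [DA ∥ FC ∩ AC ∥ DF]
2. F_y = 28  [DA ∥ FC ∩ AC ∥ DF]
   → F = (15, 28)
3. B_x = 11  [DG ∥ BC ∩ GC ∥ DB]
4. B_y = 20  [DG ∥ BC ∩ GC ∥ DB]
   → B = (11, 20)
5. E_x = 3  [2·signedArea(EFB) = -9 ∩ FC · ED = 52]
6. E_y = 25/4  [2·signedArea(EFB) = -9 ∩ FC · ED = 52]
   → E = (3, 25/4)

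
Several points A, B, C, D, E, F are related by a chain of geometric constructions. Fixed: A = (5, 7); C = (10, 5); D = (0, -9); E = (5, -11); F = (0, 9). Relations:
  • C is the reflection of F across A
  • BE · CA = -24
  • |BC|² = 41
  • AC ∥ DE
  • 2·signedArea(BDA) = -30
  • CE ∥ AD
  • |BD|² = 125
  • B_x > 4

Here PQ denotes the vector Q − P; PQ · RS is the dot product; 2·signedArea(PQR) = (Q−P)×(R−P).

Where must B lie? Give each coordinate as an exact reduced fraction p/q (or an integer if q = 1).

1. B_x = 5  [2·signedArea(BDA) = -30 ∩ BE · CA = -24]
2. B_y = 1  [2·signedArea(BDA) = -30 ∩ BE · CA = -24]
   → B = (5, 1)

B = (5, 1)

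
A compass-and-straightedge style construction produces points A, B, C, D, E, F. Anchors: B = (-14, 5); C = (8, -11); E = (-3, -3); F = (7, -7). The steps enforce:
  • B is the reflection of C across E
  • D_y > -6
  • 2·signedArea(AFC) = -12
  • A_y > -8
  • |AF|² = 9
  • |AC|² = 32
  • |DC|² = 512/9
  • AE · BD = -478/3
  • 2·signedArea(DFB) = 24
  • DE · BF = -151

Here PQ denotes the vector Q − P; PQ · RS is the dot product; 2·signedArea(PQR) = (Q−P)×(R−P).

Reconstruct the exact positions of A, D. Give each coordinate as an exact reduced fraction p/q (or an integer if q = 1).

A = (4, -7)
D = (8/3, -17/3)

1. A_x = 4  [line 4·x + 1·y + -9 = 0 ∩ |AC|² = 32]
2. A_y = -7  [line 4·x + 1·y + -9 = 0 ∩ |AC|² = 32]
   → A = (4, -7)
3. D_x = 8/3  [2·signedArea(DFB) = 24 ∩ AE · BD = -478/3]
4. D_y = -17/3  [2·signedArea(DFB) = 24 ∩ AE · BD = -478/3]
   → D = (8/3, -17/3)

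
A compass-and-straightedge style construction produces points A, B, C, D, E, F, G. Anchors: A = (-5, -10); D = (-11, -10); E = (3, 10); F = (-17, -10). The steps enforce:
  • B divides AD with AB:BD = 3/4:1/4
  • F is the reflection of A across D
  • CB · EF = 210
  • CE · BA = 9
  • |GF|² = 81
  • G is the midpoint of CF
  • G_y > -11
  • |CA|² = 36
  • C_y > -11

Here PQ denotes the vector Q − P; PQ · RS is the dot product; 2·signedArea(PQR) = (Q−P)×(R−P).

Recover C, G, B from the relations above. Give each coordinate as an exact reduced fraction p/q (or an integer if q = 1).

B = (-19/2, -10)
C = (1, -10)
G = (-8, -10)

1. B_x = -19/2  [B divides AD with AB:BD = 3/4:1/4]
2. B_y = -10  [B divides AD with AB:BD = 3/4:1/4]
   → B = (-19/2, -10)
3. C_x = 1  [CE · BA = 9 ∩ CB · EF = 210]
4. C_y = -10  [CE · BA = 9 ∩ CB · EF = 210]
   → C = (1, -10)
5. G_x = -8  [G is the midpoint of CF]
6. G_y = -10  [G is the midpoint of CF]
   → G = (-8, -10)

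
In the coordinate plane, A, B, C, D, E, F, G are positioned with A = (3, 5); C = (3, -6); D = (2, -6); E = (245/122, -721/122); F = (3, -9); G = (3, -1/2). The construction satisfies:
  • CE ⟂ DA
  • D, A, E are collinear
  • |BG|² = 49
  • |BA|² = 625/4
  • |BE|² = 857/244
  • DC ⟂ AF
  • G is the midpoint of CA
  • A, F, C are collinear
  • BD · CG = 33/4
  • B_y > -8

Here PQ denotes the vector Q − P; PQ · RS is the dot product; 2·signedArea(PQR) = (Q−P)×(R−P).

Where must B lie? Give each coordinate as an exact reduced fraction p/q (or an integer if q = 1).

1. B_y = -15/2  [BD · CG = 33/4]
2. B_x = 3  [|BG|² = 49]
   → B = (3, -15/2)

B = (3, -15/2)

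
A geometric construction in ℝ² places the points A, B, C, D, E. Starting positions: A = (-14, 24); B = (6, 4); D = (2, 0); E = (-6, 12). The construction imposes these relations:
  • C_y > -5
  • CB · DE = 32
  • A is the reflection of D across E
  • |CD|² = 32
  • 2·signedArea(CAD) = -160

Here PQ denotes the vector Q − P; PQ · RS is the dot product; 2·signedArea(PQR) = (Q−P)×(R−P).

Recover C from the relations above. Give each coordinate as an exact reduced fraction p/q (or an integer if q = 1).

1. C_x = -2  [CB · DE = 32 ∩ 2·signedArea(CAD) = -160]
2. C_y = -4  [CB · DE = 32 ∩ 2·signedArea(CAD) = -160]
   → C = (-2, -4)

C = (-2, -4)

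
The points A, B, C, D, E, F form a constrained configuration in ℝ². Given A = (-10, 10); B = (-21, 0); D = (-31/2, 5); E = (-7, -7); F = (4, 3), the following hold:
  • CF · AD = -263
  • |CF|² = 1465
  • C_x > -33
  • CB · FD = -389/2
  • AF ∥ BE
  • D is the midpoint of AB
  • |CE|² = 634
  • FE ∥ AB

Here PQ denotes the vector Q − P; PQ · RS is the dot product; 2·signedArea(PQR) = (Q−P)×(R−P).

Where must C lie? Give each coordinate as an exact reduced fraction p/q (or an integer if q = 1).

C = (-32, -10)

1. C_x = -32  [CF · AD = -263 ∩ CB · FD = -389/2]
2. C_y = -10  [CF · AD = -263 ∩ CB · FD = -389/2]
   → C = (-32, -10)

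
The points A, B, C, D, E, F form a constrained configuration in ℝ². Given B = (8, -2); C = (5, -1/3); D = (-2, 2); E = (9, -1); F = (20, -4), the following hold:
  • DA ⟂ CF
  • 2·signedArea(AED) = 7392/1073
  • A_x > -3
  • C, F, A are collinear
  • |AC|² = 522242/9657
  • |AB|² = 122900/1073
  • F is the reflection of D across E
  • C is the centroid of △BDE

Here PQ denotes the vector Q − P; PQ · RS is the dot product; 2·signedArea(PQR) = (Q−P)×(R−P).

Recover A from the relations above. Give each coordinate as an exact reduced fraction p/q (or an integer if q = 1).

A = (-2300/1073, 1516/1073)

1. A_x = -2300/1073  [C, F, A are collinear ∩ DA ⟂ CF]
2. A_y = 1516/1073  [C, F, A are collinear ∩ DA ⟂ CF]
   → A = (-2300/1073, 1516/1073)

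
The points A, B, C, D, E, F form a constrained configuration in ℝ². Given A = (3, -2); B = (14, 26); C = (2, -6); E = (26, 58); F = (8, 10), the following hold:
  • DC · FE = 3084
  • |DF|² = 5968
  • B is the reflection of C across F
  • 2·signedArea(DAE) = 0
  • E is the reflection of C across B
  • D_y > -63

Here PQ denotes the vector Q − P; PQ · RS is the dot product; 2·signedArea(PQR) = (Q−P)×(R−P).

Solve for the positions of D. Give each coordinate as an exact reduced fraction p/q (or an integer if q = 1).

D = (-20, -62)

1. D_x = -20  [2·signedArea(DAE) = 0 ∩ DC · FE = 3084]
2. D_y = -62  [2·signedArea(DAE) = 0 ∩ DC · FE = 3084]
   → D = (-20, -62)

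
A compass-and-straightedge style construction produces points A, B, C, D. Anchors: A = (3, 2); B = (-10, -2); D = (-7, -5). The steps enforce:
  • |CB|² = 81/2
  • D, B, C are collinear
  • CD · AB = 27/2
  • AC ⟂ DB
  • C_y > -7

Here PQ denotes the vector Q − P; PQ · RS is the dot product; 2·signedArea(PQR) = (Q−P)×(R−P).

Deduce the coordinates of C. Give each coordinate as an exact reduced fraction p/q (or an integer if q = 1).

C = (-11/2, -13/2)

1. C_x = -11/2  [D, B, C are collinear ∩ AC ⟂ DB]
2. C_y = -13/2  [D, B, C are collinear ∩ AC ⟂ DB]
   → C = (-11/2, -13/2)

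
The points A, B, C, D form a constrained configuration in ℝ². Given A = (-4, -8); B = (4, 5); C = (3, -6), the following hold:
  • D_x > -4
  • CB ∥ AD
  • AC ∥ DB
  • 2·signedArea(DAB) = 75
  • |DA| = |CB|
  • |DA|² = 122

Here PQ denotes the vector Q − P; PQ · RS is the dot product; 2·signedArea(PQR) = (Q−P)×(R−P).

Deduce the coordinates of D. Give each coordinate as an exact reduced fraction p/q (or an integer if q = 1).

1. D_x = -3  [AC ∥ DB ∩ CB ∥ AD]
2. D_y = 3  [AC ∥ DB ∩ CB ∥ AD]
   → D = (-3, 3)

D = (-3, 3)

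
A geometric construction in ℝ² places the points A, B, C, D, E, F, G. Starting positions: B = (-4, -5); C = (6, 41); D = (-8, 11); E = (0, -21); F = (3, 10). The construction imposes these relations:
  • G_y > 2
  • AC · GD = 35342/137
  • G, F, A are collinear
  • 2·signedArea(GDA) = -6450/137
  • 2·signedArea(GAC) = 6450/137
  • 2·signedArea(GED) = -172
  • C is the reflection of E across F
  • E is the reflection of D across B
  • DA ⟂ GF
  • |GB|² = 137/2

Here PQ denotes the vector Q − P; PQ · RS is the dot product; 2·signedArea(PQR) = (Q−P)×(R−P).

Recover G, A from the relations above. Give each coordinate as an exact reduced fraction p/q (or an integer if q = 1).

1. G_x = -1/2  [line -32·x + -8·y + 4 = 0 ∩ |GB|² = 137/2]
2. G_y = 5/2  [line -32·x + -8·y + 4 = 0 ∩ |GB|² = 137/2]
   → G = (-1/2, 5/2)
3. A_x = 194/137  [G, F, A are collinear ∩ DA ⟂ GF]
4. A_y = 905/137  [G, F, A are collinear ∩ DA ⟂ GF]
   → A = (194/137, 905/137)

A = (194/137, 905/137)
G = (-1/2, 5/2)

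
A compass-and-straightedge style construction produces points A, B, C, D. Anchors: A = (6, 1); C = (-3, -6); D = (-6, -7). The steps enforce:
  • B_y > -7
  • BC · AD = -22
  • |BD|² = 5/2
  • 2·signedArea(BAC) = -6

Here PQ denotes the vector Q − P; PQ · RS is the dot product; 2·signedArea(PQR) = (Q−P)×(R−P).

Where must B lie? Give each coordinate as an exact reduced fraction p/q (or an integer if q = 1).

B = (-9/2, -13/2)

1. B_x = -9/2  [2·signedArea(BAC) = -6 ∩ BC · AD = -22]
2. B_y = -13/2  [2·signedArea(BAC) = -6 ∩ BC · AD = -22]
   → B = (-9/2, -13/2)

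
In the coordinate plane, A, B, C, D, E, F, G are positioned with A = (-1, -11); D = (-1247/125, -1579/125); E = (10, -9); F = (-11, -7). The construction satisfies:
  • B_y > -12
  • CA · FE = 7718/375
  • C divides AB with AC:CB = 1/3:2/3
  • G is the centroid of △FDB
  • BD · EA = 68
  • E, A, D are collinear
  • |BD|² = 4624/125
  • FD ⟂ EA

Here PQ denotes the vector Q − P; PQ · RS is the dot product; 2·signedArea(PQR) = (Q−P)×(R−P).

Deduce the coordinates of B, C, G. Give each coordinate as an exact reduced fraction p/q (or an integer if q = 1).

B = (-499/125, -1443/125)
C = (-749/375, -4193/375)
G = (-3121/375, -1299/125)

1. B_x = -499/125  [line 11·x + 2·y + 67 = 0 ∩ |BD|² = 4624/125]
2. B_y = -1443/125  [line 11·x + 2·y + 67 = 0 ∩ |BD|² = 4624/125]
   → B = (-499/125, -1443/125)
3. C_x = -749/375  [C divides AB with AC:CB = 1/3:2/3]
4. C_y = -4193/375  [C divides AB with AC:CB = 1/3:2/3]
   → C = (-749/375, -4193/375)
5. G_x = -3121/375  [G is the centroid of △FDB]
6. G_y = -1299/125  [G is the centroid of △FDB]
   → G = (-3121/375, -1299/125)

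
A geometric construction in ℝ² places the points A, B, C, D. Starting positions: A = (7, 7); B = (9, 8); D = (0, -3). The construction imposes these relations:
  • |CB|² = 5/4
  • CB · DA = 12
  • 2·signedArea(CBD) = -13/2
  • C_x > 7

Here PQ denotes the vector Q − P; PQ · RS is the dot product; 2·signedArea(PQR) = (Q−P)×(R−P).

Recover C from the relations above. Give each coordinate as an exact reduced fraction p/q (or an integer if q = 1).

C = (8, 15/2)

1. C_x = 8  [2·signedArea(CBD) = -13/2 ∩ CB · DA = 12]
2. C_y = 15/2  [2·signedArea(CBD) = -13/2 ∩ CB · DA = 12]
   → C = (8, 15/2)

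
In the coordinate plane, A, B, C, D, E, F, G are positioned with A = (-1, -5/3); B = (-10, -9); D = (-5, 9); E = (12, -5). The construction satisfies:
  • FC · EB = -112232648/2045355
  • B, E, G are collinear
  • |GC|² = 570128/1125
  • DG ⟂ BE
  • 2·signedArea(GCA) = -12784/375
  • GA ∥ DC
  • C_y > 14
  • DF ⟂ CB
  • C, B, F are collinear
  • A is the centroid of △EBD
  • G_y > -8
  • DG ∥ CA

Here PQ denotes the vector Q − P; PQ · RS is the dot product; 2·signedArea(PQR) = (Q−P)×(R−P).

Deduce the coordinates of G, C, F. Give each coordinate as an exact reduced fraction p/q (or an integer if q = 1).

1. G_x = -249/125  [B, E, G are collinear ∩ DG ⟂ BE]
2. G_y = -943/125  [B, E, G are collinear ∩ DG ⟂ BE]
   → G = (-249/125, -943/125)
3. C_x = -501/125  [DG ∥ CA ∩ GA ∥ DC]
4. C_y = 5579/375  [DG ∥ CA ∩ GA ∥ DC]
   → C = (-501/125, 5579/375)
5. F_x = -464832721/85223125  [C, B, F are collinear ∩ DF ⟂ CB]
6. F_y = 776724153/85223125  [C, B, F are collinear ∩ DF ⟂ CB]
   → F = (-464832721/85223125, 776724153/85223125)

C = (-501/125, 5579/375)
F = (-464832721/85223125, 776724153/85223125)
G = (-249/125, -943/125)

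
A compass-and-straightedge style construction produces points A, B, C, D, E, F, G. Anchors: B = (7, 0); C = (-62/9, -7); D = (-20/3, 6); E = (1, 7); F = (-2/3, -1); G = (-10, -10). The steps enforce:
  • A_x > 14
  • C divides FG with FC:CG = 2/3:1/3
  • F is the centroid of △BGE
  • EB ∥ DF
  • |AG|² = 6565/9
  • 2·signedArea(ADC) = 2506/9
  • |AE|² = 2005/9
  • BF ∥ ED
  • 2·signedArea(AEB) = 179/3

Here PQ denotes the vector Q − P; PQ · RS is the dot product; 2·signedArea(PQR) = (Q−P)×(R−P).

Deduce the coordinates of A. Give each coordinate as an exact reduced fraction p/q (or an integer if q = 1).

1. A_x = 44/3  [2·signedArea(AEB) = 179/3 ∩ 2·signedArea(ADC) = 2506/9]
2. A_y = 1  [2·signedArea(AEB) = 179/3 ∩ 2·signedArea(ADC) = 2506/9]
   → A = (44/3, 1)

A = (44/3, 1)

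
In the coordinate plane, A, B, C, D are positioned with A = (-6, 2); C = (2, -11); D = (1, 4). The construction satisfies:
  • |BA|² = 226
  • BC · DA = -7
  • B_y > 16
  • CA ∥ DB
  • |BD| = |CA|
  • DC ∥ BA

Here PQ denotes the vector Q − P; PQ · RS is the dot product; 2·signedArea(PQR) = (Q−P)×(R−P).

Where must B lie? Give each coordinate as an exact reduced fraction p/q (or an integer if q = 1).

1. B_x = -7  [DC ∥ BA ∩ CA ∥ DB]
2. B_y = 17  [DC ∥ BA ∩ CA ∥ DB]
   → B = (-7, 17)

B = (-7, 17)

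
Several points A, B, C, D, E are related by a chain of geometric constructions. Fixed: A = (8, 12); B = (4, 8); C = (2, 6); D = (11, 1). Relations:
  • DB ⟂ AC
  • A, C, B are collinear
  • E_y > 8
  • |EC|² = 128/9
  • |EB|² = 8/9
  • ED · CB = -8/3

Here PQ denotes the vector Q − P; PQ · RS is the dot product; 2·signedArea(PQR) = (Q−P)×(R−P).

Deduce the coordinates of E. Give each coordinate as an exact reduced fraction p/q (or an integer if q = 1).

E = (14/3, 26/3)

1. E_x = 14/3  [line -2·x + -2·y + 80/3 = 0 ∩ |EC|² = 128/9]
2. E_y = 26/3  [line -2·x + -2·y + 80/3 = 0 ∩ |EC|² = 128/9]
   → E = (14/3, 26/3)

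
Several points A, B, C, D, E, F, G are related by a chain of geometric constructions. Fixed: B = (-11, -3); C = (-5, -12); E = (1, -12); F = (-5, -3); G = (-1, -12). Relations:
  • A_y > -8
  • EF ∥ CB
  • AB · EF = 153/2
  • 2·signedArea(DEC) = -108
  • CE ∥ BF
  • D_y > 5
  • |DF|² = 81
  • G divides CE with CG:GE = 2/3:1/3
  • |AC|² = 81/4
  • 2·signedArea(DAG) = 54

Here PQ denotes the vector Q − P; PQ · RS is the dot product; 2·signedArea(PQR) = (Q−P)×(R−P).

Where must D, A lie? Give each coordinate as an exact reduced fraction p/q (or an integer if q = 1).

1. D_y = 6  [2·signedArea(DEC) = -108]
2. D_x = -5  [|DF|² = 81]
   → D = (-5, 6)
3. A_x = -5  [2·signedArea(DAG) = 54 ∩ AB · EF = 153/2]
4. A_y = -15/2  [2·signedArea(DAG) = 54 ∩ AB · EF = 153/2]
   → A = (-5, -15/2)

A = (-5, -15/2)
D = (-5, 6)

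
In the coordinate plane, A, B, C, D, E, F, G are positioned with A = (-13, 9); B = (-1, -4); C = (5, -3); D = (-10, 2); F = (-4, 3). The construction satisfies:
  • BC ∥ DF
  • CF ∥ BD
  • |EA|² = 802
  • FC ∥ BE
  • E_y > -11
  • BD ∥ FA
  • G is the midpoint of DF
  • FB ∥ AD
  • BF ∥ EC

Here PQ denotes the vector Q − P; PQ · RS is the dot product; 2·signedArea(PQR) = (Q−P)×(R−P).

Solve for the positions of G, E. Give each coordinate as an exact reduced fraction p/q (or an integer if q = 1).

1. G_x = -7  [G is the midpoint of DF]
2. G_y = 5/2  [G is the midpoint of DF]
   → G = (-7, 5/2)
3. E_x = 8  [BF ∥ EC ∩ FC ∥ BE]
4. E_y = -10  [BF ∥ EC ∩ FC ∥ BE]
   → E = (8, -10)

E = (8, -10)
G = (-7, 5/2)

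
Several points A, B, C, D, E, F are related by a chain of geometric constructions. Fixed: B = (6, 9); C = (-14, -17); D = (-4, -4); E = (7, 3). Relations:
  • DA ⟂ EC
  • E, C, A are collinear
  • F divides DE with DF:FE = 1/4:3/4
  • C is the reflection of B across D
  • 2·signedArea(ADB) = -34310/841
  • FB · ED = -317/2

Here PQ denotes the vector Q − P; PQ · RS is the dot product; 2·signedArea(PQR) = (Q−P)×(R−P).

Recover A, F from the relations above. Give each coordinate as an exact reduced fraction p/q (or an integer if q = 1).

1. A_x = -1904/841  [E, C, A are collinear ∩ DA ⟂ EC]
2. A_y = -4897/841  [E, C, A are collinear ∩ DA ⟂ EC]
   → A = (-1904/841, -4897/841)
3. F_x = -5/4  [F divides DE with DF:FE = 1/4:3/4]
4. F_y = -9/4  [F divides DE with DF:FE = 1/4:3/4]
   → F = (-5/4, -9/4)

A = (-1904/841, -4897/841)
F = (-5/4, -9/4)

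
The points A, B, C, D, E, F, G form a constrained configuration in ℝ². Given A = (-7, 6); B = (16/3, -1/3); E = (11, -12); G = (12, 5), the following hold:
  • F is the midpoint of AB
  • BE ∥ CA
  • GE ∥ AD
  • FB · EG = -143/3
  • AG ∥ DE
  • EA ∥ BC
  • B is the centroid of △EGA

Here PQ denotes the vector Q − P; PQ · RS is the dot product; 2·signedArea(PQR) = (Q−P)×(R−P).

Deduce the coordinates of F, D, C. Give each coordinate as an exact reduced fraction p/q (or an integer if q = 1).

1. F_x = -5/6  [F is the midpoint of AB]
2. F_y = 17/6  [F is the midpoint of AB]
   → F = (-5/6, 17/6)
3. D_x = -8  [AG ∥ DE ∩ GE ∥ AD]
4. D_y = -11  [AG ∥ DE ∩ GE ∥ AD]
   → D = (-8, -11)
5. C_x = -38/3  [BE ∥ CA ∩ EA ∥ BC]
6. C_y = 53/3  [BE ∥ CA ∩ EA ∥ BC]
   → C = (-38/3, 53/3)

C = (-38/3, 53/3)
D = (-8, -11)
F = (-5/6, 17/6)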